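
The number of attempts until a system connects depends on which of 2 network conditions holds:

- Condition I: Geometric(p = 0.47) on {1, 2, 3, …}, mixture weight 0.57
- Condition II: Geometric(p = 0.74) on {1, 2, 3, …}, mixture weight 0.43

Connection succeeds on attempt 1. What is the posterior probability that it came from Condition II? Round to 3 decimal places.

The responsibility of component k is w_k f_k(x) divided by Σ_j w_j f_j(x).
Component likelihoods at x = 1:
  f_I = 0.47·(1−0.47)^0 = 0.47·1 = 0.47
  f_II = 0.74·(1−0.74)^0 = 0.74·1 = 0.74
Weight by the priors:
  w_I·f_I = 0.57 × 0.47 = 0.2679
  w_II·f_II = 0.43 × 0.74 = 0.3182
Evidence: 0.2679 + 0.3182 = 0.5861
P(Condition II | the observation) = 0.3182 / 0.5861 ≈ 0.543

0.543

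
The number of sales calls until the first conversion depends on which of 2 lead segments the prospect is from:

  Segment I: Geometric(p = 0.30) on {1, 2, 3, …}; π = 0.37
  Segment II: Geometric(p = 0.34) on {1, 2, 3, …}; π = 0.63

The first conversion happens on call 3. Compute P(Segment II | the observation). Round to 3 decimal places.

P(component k | x) = π_k·f_k(x) / marginal(x), where marginal(x) = Σ_j π_j·f_j(x).
Geometric probabilities:
  f_I = 0.147
  f_II = 0.148104
Multiply by the mixture weights:
  π_I·f_I = 0.37 × 0.147 = 0.05439
  π_II·f_II = 0.63 × 0.148104 = 0.0933055
Denominator: 0.05439 + 0.0933055 = 0.147696
So the posterior for Segment II is 0.0933055 / 0.147696 ≈ 0.632.

0.632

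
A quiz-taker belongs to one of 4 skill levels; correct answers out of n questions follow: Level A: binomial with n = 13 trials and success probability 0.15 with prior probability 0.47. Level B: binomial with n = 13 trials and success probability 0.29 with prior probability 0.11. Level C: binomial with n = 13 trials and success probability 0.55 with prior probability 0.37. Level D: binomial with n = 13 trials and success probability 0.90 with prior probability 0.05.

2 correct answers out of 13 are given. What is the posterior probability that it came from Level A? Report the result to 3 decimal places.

0.885

Apply Bayes' rule: the posterior for each component is proportional to its prior times its likelihood at x.
Evaluate each component's likelihood at the observed value:
  f_A = 0.293687
  f_B = 0.151612
  f_C = 0.00361541
  f_D = 6.318e-10
Weight by the priors:
  π_A·f_A = 0.47 × 0.293687 = 0.138033
  π_B·f_B = 0.11 × 0.151612 = 0.0166773
  π_C·f_C = 0.37 × 0.00361541 = 0.0013377
  π_D·f_D = 0.05 × 6.318e-10 = 3.159e-11
Evidence: 0.138033 + 0.0166773 + 0.0013377 + 3.159e-11 = 0.156048
Responsibility of Level A: 0.138033 / 0.156048 ≈ 0.885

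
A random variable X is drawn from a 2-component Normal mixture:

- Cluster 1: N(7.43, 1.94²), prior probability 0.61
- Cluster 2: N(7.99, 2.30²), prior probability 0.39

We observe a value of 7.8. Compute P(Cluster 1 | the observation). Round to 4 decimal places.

Posterior ∝ prior × likelihood, so P(k | x) ∝ π_k f_k(x); normalise over all components.
Normal densities:
  f_1 = 0.201934
  f_2 = 0.172862
Multiply by the mixture weights:
  π_1·f_1 = 0.61 × 0.201934 = 0.12318
  π_2·f_2 = 0.39 × 0.172862 = 0.0674163
Normaliser: 0.12318 + 0.0674163 = 0.190596
P(Cluster 1 | data) ≈ 0.6463

0.6463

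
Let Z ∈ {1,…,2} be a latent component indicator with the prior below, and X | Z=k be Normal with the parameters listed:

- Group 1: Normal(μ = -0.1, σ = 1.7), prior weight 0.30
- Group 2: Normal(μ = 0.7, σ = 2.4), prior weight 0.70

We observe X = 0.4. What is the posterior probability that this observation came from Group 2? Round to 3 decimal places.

Apply Bayes' rule: the posterior for each component is proportional to its prior times its likelihood at x.
Component likelihoods at x = 0.4:
  f_1 = (1/(1.7·√(2π)))·exp(−(0.4−-0.1)²/(2·1.7²)) = 0.234672·exp(-0.04325) = 0.224738
  f_2 = (1/(2.4·√(2π)))·exp(−(0.4−0.7)²/(2·2.4²)) = 0.166226·exp(-0.00781) = 0.164932
Prior × likelihood for each component:
  P(Z=1)·f_1 = 0.30 × 0.224738 = 0.0674214
  P(Z=2)·f_2 = 0.70 × 0.164932 = 0.115453
Evidence: 0.0674214 + 0.115453 = 0.182874
Responsibility of Group 2: 0.115453 / 0.182874 ≈ 0.631

0.631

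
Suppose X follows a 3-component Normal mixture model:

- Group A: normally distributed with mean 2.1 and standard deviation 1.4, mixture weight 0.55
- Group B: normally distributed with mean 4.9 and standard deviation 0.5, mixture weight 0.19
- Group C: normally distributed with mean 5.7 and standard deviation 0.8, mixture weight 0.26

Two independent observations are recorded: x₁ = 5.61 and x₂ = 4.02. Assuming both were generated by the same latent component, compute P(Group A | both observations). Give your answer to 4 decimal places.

0.0437

Apply Bayes' rule: the posterior for each component is proportional to its prior times its likelihood at x.
Since both observations come from the same component, the likelihood for component k is f_k(x₁)·f_k(x₂).
  p_A = [(1/(1.4·√(2π)))·exp(−(5.61−2.1)²/(2·1.4²)) = 0.284959·exp(-3.14288) = 0.0122983] × [0.111267] = 0.0013684
  p_B = [(1/(0.5·√(2π)))·exp(−(5.61−4.9)²/(2·0.5²)) = 0.797885·exp(-1.00820) = 0.291128] × [0.169553] = 0.0493616
  p_C = [(1/(0.8·√(2π)))·exp(−(5.61−5.7)²/(2·0.8²)) = 0.498678·exp(-0.00633) = 0.495532] × [0.0549795] = 0.0272441
Multiply by the mixture weights:
  w_A·p_A = 0.55 × 0.0013684 = 0.000752621
  w_B·p_B = 0.19 × 0.0493616 = 0.0093787
  w_C·p_C = 0.26 × 0.0272441 = 0.00708347
Marginal: 0.000752621 + 0.0093787 + 0.00708347 = 0.0172148
Responsibility of Group A: 0.000752621 / 0.0172148 ≈ 0.0437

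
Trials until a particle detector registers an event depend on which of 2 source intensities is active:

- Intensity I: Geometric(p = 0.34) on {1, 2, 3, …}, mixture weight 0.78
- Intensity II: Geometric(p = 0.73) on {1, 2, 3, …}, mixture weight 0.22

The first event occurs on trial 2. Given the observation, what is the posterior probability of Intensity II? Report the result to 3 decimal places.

Apply Bayes' rule: the posterior for each component is proportional to its prior times its likelihood at x.
Component likelihoods at x = 2:
  L_I = 0.2244
  L_II = 0.1971
Weight by the priors:
  π_I·L_I = 0.78 × 0.2244 = 0.175032
  π_II·L_II = 0.22 × 0.1971 = 0.043362
Sum: 0.175032 + 0.043362 = 0.218394
P(Intensity II | 2) ≈ 0.199

0.199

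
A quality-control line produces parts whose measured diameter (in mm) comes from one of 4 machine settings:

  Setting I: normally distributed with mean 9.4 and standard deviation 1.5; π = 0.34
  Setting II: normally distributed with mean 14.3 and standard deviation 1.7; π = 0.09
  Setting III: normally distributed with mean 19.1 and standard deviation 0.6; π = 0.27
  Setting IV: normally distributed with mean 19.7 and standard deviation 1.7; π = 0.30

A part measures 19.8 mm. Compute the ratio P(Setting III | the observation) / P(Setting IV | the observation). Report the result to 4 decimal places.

The posterior odds equal the prior odds times the likelihood ratio: (π_i/π_j)·(f_i(x)/f_j(x)).
Component likelihoods at x = 19.8 mm:
  p_I = 9.68969e-12
  p_II = 0.00125185
  p_III = 0.336664
  p_IV = 0.234266
0.0908994 / 0.0702799 ≈ 1.2934

1.2934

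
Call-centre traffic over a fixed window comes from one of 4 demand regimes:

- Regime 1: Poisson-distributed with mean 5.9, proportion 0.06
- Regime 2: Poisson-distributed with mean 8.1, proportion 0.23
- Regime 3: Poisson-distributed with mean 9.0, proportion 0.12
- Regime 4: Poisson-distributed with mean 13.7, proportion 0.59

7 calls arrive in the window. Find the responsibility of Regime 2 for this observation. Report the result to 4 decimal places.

0.4819

P(component k | x) = π_k·f_k(x) / marginal(x), where marginal(x) = Σ_j π_j·f_j(x).
Component likelihoods at x = 7 calls:
  L_1 = e^(−5.9)·5.9^7/7! = 0.135268
  L_2 = e^(−8.1)·8.1^7/7! = 0.137778
  L_3 = e^(−9.0)·9.0^7/7! = 0.117116
  L_4 = e^(−13.7)·13.7^7/7! = 0.0201734
Unnormalised posteriors:
  π_1·L_1 = 0.06 × 0.135268 = 0.0081161
  π_2·L_2 = 0.23 × 0.137778 = 0.0316889
  π_3·L_3 = 0.12 × 0.117116 = 0.0140539
  π_4·L_4 = 0.59 × 0.0201734 = 0.0119023
Normaliser: 0.0081161 + 0.0316889 + 0.0140539 + 0.0119023 = 0.0657612
So the posterior for Regime 2 is 0.0316889 / 0.0657612 ≈ 0.4819.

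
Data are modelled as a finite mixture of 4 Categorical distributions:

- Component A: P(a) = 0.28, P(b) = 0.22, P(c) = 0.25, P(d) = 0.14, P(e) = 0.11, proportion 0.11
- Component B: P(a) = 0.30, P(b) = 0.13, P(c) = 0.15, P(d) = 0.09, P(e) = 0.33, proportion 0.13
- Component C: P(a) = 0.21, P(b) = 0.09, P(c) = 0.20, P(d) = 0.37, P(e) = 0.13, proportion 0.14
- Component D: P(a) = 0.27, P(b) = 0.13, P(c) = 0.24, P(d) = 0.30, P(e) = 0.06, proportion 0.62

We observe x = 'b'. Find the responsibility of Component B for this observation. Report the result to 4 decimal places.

P(component k | x) = P(Z=k)·f_k(x) / marginal(x), where marginal(x) = Σ_j P(Z=j)·f_j(x).
Component likelihoods at x = 'b':
  p_A = 0.22
  p_B = 0.13
  p_C = 0.09
  p_D = 0.13
Unnormalised posteriors:
  P(Z=A)·p_A = 0.11 × 0.22 = 0.0242
  P(Z=B)·p_B = 0.13 × 0.13 = 0.0169
  P(Z=C)·p_C = 0.14 × 0.09 = 0.0126
  P(Z=D)·p_D = 0.62 × 0.13 = 0.0806
Normaliser: 0.0242 + 0.0169 + 0.0126 + 0.0806 = 0.1343
P(Component B | 'b') = 0.0169 / 0.1343 ≈ 0.1258

0.1258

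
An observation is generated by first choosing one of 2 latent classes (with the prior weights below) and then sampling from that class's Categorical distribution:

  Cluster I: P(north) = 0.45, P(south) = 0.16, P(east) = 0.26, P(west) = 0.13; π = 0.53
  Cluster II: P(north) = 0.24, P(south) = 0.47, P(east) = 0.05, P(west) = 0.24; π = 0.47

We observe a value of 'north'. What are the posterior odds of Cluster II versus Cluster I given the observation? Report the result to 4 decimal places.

Posterior odds = (π_i f_i(x)) / (π_j f_j(x)); the normalising sum cancels.
Component likelihoods at x = 'north':
  L_I = P(north | comp) = 0.45
  L_II = P(north | comp) = 0.24
0.1128 / 0.2385 ≈ 0.4730

0.4730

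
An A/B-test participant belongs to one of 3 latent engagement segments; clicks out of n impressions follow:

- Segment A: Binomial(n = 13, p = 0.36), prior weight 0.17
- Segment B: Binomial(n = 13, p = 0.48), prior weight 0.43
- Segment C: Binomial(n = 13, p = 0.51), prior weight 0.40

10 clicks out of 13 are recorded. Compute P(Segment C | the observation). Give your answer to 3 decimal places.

0.578

P(component k | x) = π_k·f_k(x) / marginal(x), where marginal(x) = Σ_j π_j·f_j(x).
Binomial probabilities:
  L_A = C(13,10)·0.36^10·0.64^3 = 286·3.65616e-05·0.262144 = 0.00274114
  L_B = C(13,10)·0.48^10·0.52^3 = 286·0.000649251·0.140608 = 0.0261089
  L_C = C(13,10)·0.51^10·0.49^3 = 286·0.00119042·0.117649 = 0.0400549
Prior × likelihood for each component:
  π_A·L_A = 0.17 × 0.00274114 = 0.000465994
  π_B·L_B = 0.43 × 0.0261089 = 0.0112268
  π_C·L_C = 0.40 × 0.0400549 = 0.016022
Evidence: 0.000465994 + 0.0112268 + 0.016022 = 0.0277148
Responsibility of Segment C: 0.016022 / 0.0277148 ≈ 0.578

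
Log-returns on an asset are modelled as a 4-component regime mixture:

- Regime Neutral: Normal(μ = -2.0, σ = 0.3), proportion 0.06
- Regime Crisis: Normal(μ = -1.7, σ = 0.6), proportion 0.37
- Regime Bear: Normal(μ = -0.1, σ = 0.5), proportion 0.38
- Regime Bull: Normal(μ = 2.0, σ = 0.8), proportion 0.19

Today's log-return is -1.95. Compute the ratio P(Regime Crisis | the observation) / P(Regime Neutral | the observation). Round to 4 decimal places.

2.8665

Only the two components matter; the odds are (π_i f_i(x)) / (π_j f_j(x)).
Normal densities:
  f_Neutral = 1.31147
  f_Crisis = 0.609621
  f_Bear = 0.000849561
  f_Bull = 2.53517e-06
Odds = (0.37/0.06) × (0.609621/1.31147) = 6.16667 × 0.464839 ≈ 2.8665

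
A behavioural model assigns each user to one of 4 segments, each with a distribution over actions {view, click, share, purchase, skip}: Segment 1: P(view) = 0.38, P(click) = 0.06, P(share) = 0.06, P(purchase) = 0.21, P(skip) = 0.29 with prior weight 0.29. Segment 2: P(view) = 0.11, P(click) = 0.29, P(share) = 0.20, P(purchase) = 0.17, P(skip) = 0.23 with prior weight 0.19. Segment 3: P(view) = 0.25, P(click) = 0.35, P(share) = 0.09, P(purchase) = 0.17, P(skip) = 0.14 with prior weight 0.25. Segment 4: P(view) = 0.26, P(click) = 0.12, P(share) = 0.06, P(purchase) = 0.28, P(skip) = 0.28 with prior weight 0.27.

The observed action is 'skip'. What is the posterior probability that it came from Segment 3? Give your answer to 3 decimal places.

Apply Bayes' rule: the posterior for each component is proportional to its prior times its likelihood at x.
Component likelihoods at x = 'skip':
  p_1 = P(skip | comp) = 0.29
  p_2 = P(skip | comp) = 0.23
  p_3 = P(skip | comp) = 0.14
  p_4 = P(skip | comp) = 0.28
Multiply by the mixture weights:
  w_1·p_1 = 0.29 × 0.29 = 0.0841
  w_2·p_2 = 0.19 × 0.23 = 0.0437
  w_3·p_3 = 0.25 × 0.14 = 0.035
  w_4·p_4 = 0.27 × 0.28 = 0.0756
Evidence: 0.0841 + 0.0437 + 0.035 + 0.0756 = 0.2384
Responsibility of Segment 3: 0.035 / 0.2384 ≈ 0.147

0.147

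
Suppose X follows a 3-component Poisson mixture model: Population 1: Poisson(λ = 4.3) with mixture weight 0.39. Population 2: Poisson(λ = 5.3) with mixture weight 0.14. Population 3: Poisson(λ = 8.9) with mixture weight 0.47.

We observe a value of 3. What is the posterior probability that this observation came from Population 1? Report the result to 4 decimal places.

P(component k | x) = π_k·f_k(x) / marginal(x), where marginal(x) = Σ_j π_j·f_j(x).
Poisson probabilities:
  f_1 = e^(−4.3)·4.3^3/3! = 0.179799
  f_2 = e^(−5.3)·5.3^3/3! = 0.123856
  f_3 = e^(−8.9)·8.9^3/3! = 0.016025
Prior × likelihood for each component:
  π_1·f_1 = 0.39 × 0.179799 = 0.0701217
  π_2·f_2 = 0.14 × 0.123856 = 0.0173398
  π_3·f_3 = 0.47 × 0.016025 = 0.00753175
Normaliser: 0.0701217 + 0.0173398 + 0.00753175 = 0.0949932
P(Population 1 | the observation) ≈ 0.7382

0.7382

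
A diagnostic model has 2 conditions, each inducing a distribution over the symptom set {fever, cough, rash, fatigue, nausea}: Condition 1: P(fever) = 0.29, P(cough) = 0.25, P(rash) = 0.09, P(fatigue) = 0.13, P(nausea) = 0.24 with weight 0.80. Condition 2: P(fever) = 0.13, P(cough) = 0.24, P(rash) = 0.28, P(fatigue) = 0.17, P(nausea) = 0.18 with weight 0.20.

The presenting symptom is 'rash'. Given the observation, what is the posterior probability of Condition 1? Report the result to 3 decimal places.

0.562

By Bayes' theorem, P(k | x) = π_k f_k(x) / Σ_j π_j f_j(x).
Component likelihoods at x = 'rash':
  f_1 = 0.09
  f_2 = 0.28
Multiply by the mixture weights:
  π_1·f_1 = 0.80 × 0.09 = 0.072
  π_2·f_2 = 0.20 × 0.28 = 0.056
Marginal: 0.072 + 0.056 = 0.128
So the posterior for Condition 1 is 0.072 / 0.128 ≈ 0.562.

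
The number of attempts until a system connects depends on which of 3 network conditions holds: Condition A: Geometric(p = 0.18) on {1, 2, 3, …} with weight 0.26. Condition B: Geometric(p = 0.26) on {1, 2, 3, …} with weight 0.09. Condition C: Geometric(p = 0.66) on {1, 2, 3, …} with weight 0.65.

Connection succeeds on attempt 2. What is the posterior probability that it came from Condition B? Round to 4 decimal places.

0.0859

Apply Bayes' rule: the posterior for each component is proportional to its prior times its likelihood at x.
Component likelihoods at x = 2:
  f_A = 0.1476
  f_B = 0.1924
  f_C = 0.2244
Unnormalised posteriors:
  P(Z=A)·f_A = 0.26 × 0.1476 = 0.038376
  P(Z=B)·f_B = 0.09 × 0.1924 = 0.017316
  P(Z=C)·f_C = 0.65 × 0.2244 = 0.14586
Sum: 0.038376 + 0.017316 + 0.14586 = 0.201552
Responsibility of Condition B: 0.017316 / 0.201552 ≈ 0.0859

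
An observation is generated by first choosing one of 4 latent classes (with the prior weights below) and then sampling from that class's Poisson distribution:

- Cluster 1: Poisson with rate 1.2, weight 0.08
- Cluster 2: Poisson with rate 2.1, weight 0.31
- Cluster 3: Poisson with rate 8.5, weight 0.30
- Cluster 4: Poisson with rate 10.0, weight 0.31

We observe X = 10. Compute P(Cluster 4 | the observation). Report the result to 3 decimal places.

The responsibility of component k is π_k f_k(x) divided by Σ_j π_j f_j(x).
Component likelihoods at x = 10:
  p_1 = 5.13921e-07
  p_2 = 5.62874e-05
  p_3 = 0.110388
  p_4 = 0.12511
Weight by the priors:
  π_1·p_1 = 0.08 × 5.13921e-07 = 4.11137e-08
  π_2·p_2 = 0.31 × 5.62874e-05 = 1.74491e-05
  π_3·p_3 = 0.30 × 0.110388 = 0.0331165
  π_4·p_4 = 0.31 × 0.12511 = 0.0387841
Sum: 4.11137e-08 + 1.74491e-05 + 0.0331165 + 0.0387841 = 0.0719181
P(Cluster 4 | 10) = 0.0387841 / 0.0719181 ≈ 0.539

0.539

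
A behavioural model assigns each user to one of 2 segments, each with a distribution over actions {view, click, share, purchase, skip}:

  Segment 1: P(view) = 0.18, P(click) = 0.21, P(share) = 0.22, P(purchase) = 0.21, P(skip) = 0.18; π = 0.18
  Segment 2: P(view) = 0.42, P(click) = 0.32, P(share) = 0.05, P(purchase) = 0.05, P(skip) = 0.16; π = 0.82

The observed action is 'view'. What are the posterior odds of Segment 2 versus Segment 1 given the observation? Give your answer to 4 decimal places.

Posterior odds = (π_i f_i(x)) / (π_j f_j(x)); the normalising sum cancels.
Categorical probabilities:
  p_1 = 0.18
  p_2 = 0.42
Posterior odds = (π_2·p_2) / (π_1·p_1) = (0.82·0.42) / (0.18·0.18) = 0.3444 / 0.0324 ≈ 10.6296

10.6296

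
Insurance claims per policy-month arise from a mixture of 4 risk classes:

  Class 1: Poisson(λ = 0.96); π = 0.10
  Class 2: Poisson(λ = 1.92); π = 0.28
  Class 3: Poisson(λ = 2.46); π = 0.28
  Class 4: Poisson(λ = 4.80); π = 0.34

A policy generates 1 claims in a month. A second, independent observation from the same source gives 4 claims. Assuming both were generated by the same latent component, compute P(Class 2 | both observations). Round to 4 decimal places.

By Bayes' theorem, P(k | x) = w_k f_k(x) / Σ_j w_j f_j(x).
Since both observations come from the same component, the likelihood for component k is f_k(x₁)·f_k(x₂).
  f_1 = [e^(−0.96)·0.96^1/1! = 0.367577] × [0.0135504] = 0.0049808
  f_2 = [e^(−1.92)·1.92^1/1! = 0.281485] × [0.0830134] = 0.0233671
  f_3 = [e^(−2.46)·2.46^1/1! = 0.21017] × [0.130366] = 0.027399
  f_4 = [e^(−4.80)·4.80^1/1! = 0.0395028] × [0.182029] = 0.00719065
Multiply by the mixture weights:
  w_1·f_1 = 0.10 × 0.0049808 = 0.00049808
  w_2·f_2 = 0.28 × 0.0233671 = 0.00654278
  w_3·f_3 = 0.28 × 0.027399 = 0.00767173
  w_4·f_4 = 0.34 × 0.00719065 = 0.00244482
Marginal: 0.00049808 + 0.00654278 + 0.00767173 + 0.00244482 = 0.0171574
P(Class 2 | x) ≈ 0.3813

0.3813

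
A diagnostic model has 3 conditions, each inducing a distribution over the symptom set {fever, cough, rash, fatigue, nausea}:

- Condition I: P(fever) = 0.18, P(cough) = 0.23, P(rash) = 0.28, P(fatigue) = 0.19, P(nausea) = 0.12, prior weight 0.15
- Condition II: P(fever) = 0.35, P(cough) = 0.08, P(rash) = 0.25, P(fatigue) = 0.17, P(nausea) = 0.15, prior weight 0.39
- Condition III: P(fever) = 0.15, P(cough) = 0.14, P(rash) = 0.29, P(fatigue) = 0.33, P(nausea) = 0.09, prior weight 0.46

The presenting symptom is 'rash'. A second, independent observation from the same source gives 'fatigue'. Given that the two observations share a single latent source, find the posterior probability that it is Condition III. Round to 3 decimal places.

0.642

By Bayes' theorem, P(k | x) = π_k f_k(x) / Σ_j π_j f_j(x).
Since both observations come from the same component, the likelihood for component k is f_k(x₁)·f_k(x₂).
  p_I = [0.28] × [0.19] = 0.0532
  p_II = [0.25] × [0.17] = 0.0425
  p_III = [0.29] × [0.33] = 0.0957
Weight by the priors:
  π_I·p_I = 0.15 × 0.0532 = 0.00798
  π_II·p_II = 0.39 × 0.0425 = 0.016575
  π_III·p_III = 0.46 × 0.0957 = 0.044022
Normaliser: 0.00798 + 0.016575 + 0.044022 = 0.068577
So the posterior for Condition III is 0.044022 / 0.068577 ≈ 0.642.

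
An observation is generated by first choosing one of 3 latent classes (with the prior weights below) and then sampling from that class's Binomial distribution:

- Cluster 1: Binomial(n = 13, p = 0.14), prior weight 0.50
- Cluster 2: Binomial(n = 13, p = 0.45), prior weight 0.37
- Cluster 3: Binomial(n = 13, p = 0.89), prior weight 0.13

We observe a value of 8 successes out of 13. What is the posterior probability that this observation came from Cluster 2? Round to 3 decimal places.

The responsibility of component k is P(Z=k) f_k(x) divided by Σ_j P(Z=j) f_j(x).
Component likelihoods at x = 8 successes out of 13:
  p_1 = 8.93501e-05
  p_2 = 0.108916
  p_3 = 0.00815947
Prior × likelihood for each component:
  P(Z=1)·p_1 = 0.50 × 8.93501e-05 = 4.46751e-05
  P(Z=2)·p_2 = 0.37 × 0.108916 = 0.040299
  P(Z=3)·p_3 = 0.13 × 0.00815947 = 0.00106073
Normaliser: 4.46751e-05 + 0.040299 + 0.00106073 = 0.0414044
P(Cluster 2 | the observation) ≈ 0.973

0.973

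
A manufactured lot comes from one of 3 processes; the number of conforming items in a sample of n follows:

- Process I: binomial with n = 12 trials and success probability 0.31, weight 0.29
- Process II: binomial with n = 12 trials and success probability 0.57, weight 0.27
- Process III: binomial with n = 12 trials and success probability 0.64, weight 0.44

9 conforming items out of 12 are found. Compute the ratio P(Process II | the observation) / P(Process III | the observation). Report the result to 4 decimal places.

0.3687

Posterior odds = (P(Z=i) f_i(x)) / (P(Z=j) f_j(x)); the normalising sum cancels.
Evaluate each component's likelihood at the observed value:
  p_I = C(12,9)·0.31^9·0.69^3 = 220·2.64396e-05·0.328509 = 0.00191084
  p_II = C(12,9)·0.57^9·0.43^3 = 220·0.00635146·0.079507 = 0.111097
  p_III = C(12,9)·0.64^9·0.36^3 = 220·0.0180144·0.046656 = 0.184906
Posterior odds = (P(Z=II)·p_II) / (P(Z=III)·p_III) = (0.27·0.111097) / (0.44·0.184906) = 0.0299961 / 0.0813584 ≈ 0.3687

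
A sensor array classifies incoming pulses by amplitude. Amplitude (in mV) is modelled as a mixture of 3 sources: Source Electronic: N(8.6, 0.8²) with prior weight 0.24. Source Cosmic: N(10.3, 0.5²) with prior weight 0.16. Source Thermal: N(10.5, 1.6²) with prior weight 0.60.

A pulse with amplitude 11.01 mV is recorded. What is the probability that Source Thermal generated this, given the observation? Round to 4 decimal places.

P(component k | x) = π_k·f_k(x) / marginal(x), where marginal(x) = Σ_j π_j·f_j(x).
Normal densities:
  f_Electronic = 0.0053355
  f_Cosmic = 0.291128
  f_Thermal = 0.236989
Unnormalised posteriors:
  π_Electronic·f_Electronic = 0.24 × 0.0053355 = 0.00128052
  π_Cosmic·f_Cosmic = 0.16 × 0.291128 = 0.0465805
  π_Thermal·f_Thermal = 0.60 × 0.236989 = 0.142193
Evidence: 0.00128052 + 0.0465805 + 0.142193 = 0.190054
So the posterior for Source Thermal is 0.142193 / 0.190054 ≈ 0.7482.

0.7482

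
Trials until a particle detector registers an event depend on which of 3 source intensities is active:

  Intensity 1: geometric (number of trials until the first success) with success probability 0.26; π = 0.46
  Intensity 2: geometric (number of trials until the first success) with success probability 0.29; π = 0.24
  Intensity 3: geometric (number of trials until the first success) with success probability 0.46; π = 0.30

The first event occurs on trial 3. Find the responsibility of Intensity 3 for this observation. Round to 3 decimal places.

P(component k | x) = π_k·f_k(x) / marginal(x), where marginal(x) = Σ_j π_j·f_j(x).
Component likelihoods at x = 3:
  f_1 = 0.26·(1−0.26)^2 = 0.26·0.5476 = 0.142376
  f_2 = 0.29·(1−0.29)^2 = 0.29·0.5041 = 0.146189
  f_3 = 0.46·(1−0.46)^2 = 0.46·0.2916 = 0.134136
Prior × likelihood for each component:
  π_1·f_1 = 0.46 × 0.142376 = 0.065493
  π_2·f_2 = 0.24 × 0.146189 = 0.0350854
  π_3·f_3 = 0.30 × 0.134136 = 0.0402408
Sum: 0.065493 + 0.0350854 + 0.0402408 = 0.140819
Responsibility of Intensity 3: 0.0402408 / 0.140819 ≈ 0.286

0.286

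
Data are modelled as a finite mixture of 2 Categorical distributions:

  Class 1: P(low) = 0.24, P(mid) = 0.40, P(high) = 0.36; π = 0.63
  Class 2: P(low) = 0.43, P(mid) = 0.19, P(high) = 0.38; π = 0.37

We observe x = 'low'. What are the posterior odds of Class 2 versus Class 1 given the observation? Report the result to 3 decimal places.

1.052

Only the two components matter; the odds are (w_i f_i(x)) / (w_j f_j(x)).
Evaluate each component's likelihood at the observed value:
  p_1 = P(low | comp) = 0.24
  p_2 = P(low | comp) = 0.43
Posterior odds = (w_2·p_2) / (w_1·p_1) = (0.37·0.43) / (0.63·0.24) = 0.1591 / 0.1512 ≈ 1.052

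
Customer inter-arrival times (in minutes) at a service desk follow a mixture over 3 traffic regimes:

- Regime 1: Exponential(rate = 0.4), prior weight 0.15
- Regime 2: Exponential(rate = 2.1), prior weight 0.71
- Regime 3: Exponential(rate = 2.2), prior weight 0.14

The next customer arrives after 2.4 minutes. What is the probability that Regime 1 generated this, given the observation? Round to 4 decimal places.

P(component k | x) = π_k·f_k(x) / marginal(x), where marginal(x) = Σ_j π_j·f_j(x).
Evaluate each component's likelihood at the observed value:
  p_1 = 0.4·e^(−0.4·2.4) = 0.4·e^(−0.9600) = 0.153157
  p_2 = 2.1·e^(−2.1·2.4) = 2.1·e^(−5.0400) = 0.0135949
  p_3 = 2.2·e^(−2.2·2.4) = 2.2·e^(−5.2800) = 0.0112033
Unnormalised posteriors:
  π_1·p_1 = 0.15 × 0.153157 = 0.0229736
  π_2·p_2 = 0.71 × 0.0135949 = 0.00965236
  π_3·p_3 = 0.14 × 0.0112033 = 0.00156847
Evidence: 0.0229736 + 0.00965236 + 0.00156847 = 0.0341944
Responsibility of Regime 1: 0.0229736 / 0.0341944 ≈ 0.6719

0.6719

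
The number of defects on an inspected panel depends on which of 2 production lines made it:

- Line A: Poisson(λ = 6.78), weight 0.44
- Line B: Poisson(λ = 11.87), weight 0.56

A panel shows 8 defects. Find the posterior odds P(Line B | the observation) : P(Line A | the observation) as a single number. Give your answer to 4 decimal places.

Only the two components matter; the odds are (π_i f_i(x)) / (π_j f_j(x)).
Evaluate each component's likelihood at the observed value:
  f_A = 0.125835
  f_B = 0.0683927
0.0382999 / 0.0553673 ≈ 0.6917

0.6917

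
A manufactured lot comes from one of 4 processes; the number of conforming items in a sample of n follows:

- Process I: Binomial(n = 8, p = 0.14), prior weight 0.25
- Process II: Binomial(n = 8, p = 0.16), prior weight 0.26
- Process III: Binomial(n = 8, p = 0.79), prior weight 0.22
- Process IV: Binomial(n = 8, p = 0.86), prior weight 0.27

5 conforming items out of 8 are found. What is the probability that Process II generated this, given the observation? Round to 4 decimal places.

0.0162

By Bayes' theorem, P(k | x) = P(Z=k) f_k(x) / Σ_j P(Z=j) f_j(x).
Evaluate each component's likelihood at the observed value:
  L_I = 0.00191568
  L_II = 0.00348037
  L_III = 0.159581
  L_IV = 0.0722877
Prior × likelihood for each component:
  P(Z=I)·L_I = 0.25 × 0.00191568 = 0.000478921
  P(Z=II)·L_II = 0.26 × 0.00348037 = 0.000904897
  P(Z=III)·L_III = 0.22 × 0.159581 = 0.0351078
  P(Z=IV)·L_IV = 0.27 × 0.0722877 = 0.0195177
Denominator: 0.000478921 + 0.000904897 + 0.0351078 + 0.0195177 = 0.0560093
P(Process II | x) ≈ 0.0162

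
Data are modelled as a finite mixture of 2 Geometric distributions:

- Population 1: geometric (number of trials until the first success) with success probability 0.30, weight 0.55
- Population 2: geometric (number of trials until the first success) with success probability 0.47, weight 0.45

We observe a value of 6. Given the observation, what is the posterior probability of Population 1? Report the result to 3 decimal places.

By Bayes' theorem, P(k | x) = w_k f_k(x) / Σ_j w_j f_j(x).
Evaluate each component's likelihood at the observed value:
  L_1 = 0.30·(1−0.30)^5 = 0.30·0.16807 = 0.050421
  L_2 = 0.47·(1−0.47)^5 = 0.47·0.0418195 = 0.0196552
Unnormalised posteriors:
  w_1·L_1 = 0.55 × 0.050421 = 0.0277315
  w_2·L_2 = 0.45 × 0.0196552 = 0.00884483
Evidence: 0.0277315 + 0.00884483 = 0.0365764
Responsibility of Population 1: 0.0277315 / 0.0365764 ≈ 0.758

0.758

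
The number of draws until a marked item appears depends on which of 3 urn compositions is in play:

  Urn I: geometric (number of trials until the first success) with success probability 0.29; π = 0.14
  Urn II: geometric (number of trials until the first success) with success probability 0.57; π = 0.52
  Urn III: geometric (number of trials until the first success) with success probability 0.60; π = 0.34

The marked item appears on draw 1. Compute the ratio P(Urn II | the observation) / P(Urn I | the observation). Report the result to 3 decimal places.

The posterior odds equal the prior odds times the likelihood ratio: (w_i/w_j)·(f_i(x)/f_j(x)).
Geometric probabilities:
  f_I = 0.29·(1−0.29)^0 = 0.29·1 = 0.29
  f_II = 0.57·(1−0.57)^0 = 0.57·1 = 0.57
  f_III = 0.60·(1−0.60)^0 = 0.60·1 = 0.6
0.2964 / 0.0406 ≈ 7.300

7.300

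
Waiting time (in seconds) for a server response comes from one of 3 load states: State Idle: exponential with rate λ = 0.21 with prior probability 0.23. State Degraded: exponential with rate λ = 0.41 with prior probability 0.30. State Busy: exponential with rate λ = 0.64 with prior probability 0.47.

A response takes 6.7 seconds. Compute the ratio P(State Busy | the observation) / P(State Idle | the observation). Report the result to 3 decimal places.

0.349

Posterior odds = (P(Z=i) f_i(x)) / (P(Z=j) f_j(x)); the normalising sum cancels.
Component likelihoods at x = 6.7 seconds:
  p_Idle = 0.0514241
  p_Degraded = 0.0262892
  p_Busy = 0.00878871
Posterior odds = (P(Z=Busy)·p_Busy) / (P(Z=Idle)·p_Idle) = (0.47·0.00878871) / (0.23·0.0514241) = 0.00413069 / 0.0118276 ≈ 0.349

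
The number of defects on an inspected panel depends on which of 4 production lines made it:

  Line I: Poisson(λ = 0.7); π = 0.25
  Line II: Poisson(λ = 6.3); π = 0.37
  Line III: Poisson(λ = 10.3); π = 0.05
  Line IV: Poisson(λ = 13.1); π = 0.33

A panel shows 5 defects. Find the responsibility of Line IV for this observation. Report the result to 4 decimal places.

Posterior ∝ prior × likelihood, so P(k | x) ∝ π_k f_k(x); normalise over all components.
Poisson probabilities:
  p_I = e^(−0.7)·0.7^5/5! = 0.000695509
  p_II = e^(−6.3)·6.3^5/5! = 0.151868
  p_III = e^(−10.3)·10.3^5/5! = 0.0324916
  p_IV = e^(−13.1)·13.1^5/5! = 0.00657533
Multiply by the mixture weights:
  π_I·p_I = 0.25 × 0.000695509 = 0.000173877
  π_II·p_II = 0.37 × 0.151868 = 0.0561912
  π_III·p_III = 0.05 × 0.0324916 = 0.00162458
  π_IV·p_IV = 0.33 × 0.00657533 = 0.00216986
Normaliser: 0.000173877 + 0.0561912 + 0.00162458 + 0.00216986 = 0.0601595
So the posterior for Line IV is 0.00216986 / 0.0601595 ≈ 0.0361.

0.0361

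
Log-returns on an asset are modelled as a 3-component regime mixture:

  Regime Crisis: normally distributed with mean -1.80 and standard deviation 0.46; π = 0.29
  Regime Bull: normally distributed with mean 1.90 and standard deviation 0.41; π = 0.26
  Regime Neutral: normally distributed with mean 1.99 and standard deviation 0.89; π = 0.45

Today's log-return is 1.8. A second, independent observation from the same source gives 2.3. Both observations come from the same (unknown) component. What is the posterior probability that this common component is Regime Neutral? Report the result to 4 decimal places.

Apply Bayes' rule: the posterior for each component is proportional to its prior times its likelihood at x.
Since both observations come from the same component, the likelihood for component k is f_k(x₁)·f_k(x₂).
  p_Crisis = [4.34907e-14] × [4.8693e-18] = 2.11769e-31
  p_Bull = [0.944514] × [0.604564] = 0.571019
  p_Neutral = [0.438151] × [0.421867] = 0.184841
Weight by the priors:
  π_Crisis·p_Crisis = 0.29 × 2.11769e-31 = 6.14131e-32
  π_Bull·p_Bull = 0.26 × 0.571019 = 0.148465
  π_Neutral·p_Neutral = 0.45 × 0.184841 = 0.0831785
Sum: 6.14131e-32 + 0.148465 + 0.0831785 = 0.231644
P(Regime Neutral | data) ≈ 0.3591

0.3591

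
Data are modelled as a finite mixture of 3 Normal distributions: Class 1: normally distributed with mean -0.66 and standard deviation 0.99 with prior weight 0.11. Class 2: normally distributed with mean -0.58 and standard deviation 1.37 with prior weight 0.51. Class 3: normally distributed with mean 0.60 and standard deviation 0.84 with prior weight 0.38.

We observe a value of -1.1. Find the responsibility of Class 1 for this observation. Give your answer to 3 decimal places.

0.199

The responsibility of component k is w_k f_k(x) divided by Σ_j w_j f_j(x).
Evaluate each component's likelihood at the observed value:
  p_1 = (1/(0.99·√(2π)))·exp(−(-1.1−-0.66)²/(2·0.99²)) = 0.402972·exp(-0.09877) = 0.365075
  p_2 = (1/(1.37·√(2π)))·exp(−(-1.1−-0.58)²/(2·1.37²)) = 0.291199·exp(-0.07203) = 0.27096
  p_3 = (1/(0.84·√(2π)))·exp(−(-1.1−0.60)²/(2·0.84²)) = 0.474931·exp(-2.04790) = 0.0612686
Prior × likelihood for each component:
  w_1·p_1 = 0.11 × 0.365075 = 0.0401582
  w_2·p_2 = 0.51 × 0.27096 = 0.13819
  w_3·p_3 = 0.38 × 0.0612686 = 0.0232821
Marginal: 0.0401582 + 0.13819 + 0.0232821 = 0.20163
So the posterior for Class 1 is 0.0401582 / 0.20163 ≈ 0.199.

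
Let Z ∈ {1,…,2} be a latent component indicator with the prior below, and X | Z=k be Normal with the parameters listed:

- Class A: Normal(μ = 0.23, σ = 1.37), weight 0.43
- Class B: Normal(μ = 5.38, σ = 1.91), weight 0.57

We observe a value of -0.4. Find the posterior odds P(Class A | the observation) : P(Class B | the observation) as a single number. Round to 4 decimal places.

92.1654

Only the two components matter; the odds are (π_i f_i(x)) / (π_j f_j(x)).
Normal densities:
  L_A = 0.261981
  L_B = 0.00214435
0.112652 / 0.00122228 ≈ 92.1654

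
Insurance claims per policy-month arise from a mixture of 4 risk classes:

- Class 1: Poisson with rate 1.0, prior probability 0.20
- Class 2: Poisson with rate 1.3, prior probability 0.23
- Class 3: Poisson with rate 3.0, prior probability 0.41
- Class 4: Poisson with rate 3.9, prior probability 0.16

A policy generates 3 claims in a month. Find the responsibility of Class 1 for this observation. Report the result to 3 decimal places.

0.077

By Bayes' theorem, P(k | x) = w_k f_k(x) / Σ_j w_j f_j(x).
Poisson probabilities:
  f_1 = e^(−1.0)·1.0^3/3! = 0.0613132
  f_2 = e^(−1.3)·1.3^3/3! = 0.0997921
  f_3 = e^(−3.0)·3.0^3/3! = 0.224042
  f_4 = e^(−3.9)·3.9^3/3! = 0.200122
Unnormalised posteriors:
  w_1·f_1 = 0.20 × 0.0613132 = 0.0122626
  w_2·f_2 = 0.23 × 0.0997921 = 0.0229522
  w_3·f_3 = 0.41 × 0.224042 = 0.0918571
  w_4·f_4 = 0.16 × 0.200122 = 0.0320195
Denominator: 0.0122626 + 0.0229522 + 0.0918571 + 0.0320195 = 0.159091
P(Class 1 | the observation) ≈ 0.077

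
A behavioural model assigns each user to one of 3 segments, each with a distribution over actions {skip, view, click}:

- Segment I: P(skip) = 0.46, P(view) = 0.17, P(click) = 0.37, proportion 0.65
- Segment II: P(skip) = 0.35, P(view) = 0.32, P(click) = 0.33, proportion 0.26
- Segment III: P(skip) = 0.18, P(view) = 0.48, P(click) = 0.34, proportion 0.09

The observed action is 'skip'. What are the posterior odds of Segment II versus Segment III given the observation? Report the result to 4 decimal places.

The posterior odds equal the prior odds times the likelihood ratio: (π_i/π_j)·(f_i(x)/f_j(x)).
Evaluate each component's likelihood at the observed value:
  f_I = 0.46
  f_II = 0.35
  f_III = 0.18
0.091 / 0.0162 ≈ 5.6173

5.6173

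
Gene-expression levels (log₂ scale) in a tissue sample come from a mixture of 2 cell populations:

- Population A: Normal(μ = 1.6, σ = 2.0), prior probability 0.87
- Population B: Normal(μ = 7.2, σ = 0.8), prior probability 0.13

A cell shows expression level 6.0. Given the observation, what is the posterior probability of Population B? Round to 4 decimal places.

Posterior ∝ prior × likelihood, so P(k | x) ∝ π_k f_k(x); normalise over all components.
Component likelihoods at x = 6.0:
  L_A = (1/(2.0·√(2π)))·exp(−(6.0−1.6)²/(2·2.0²)) = 0.199471·exp(-2.42000) = 0.0177373
  L_B = (1/(0.8·√(2π)))·exp(−(6.0−7.2)²/(2·0.8²)) = 0.498678·exp(-1.12500) = 0.161897
Multiply by the mixture weights:
  π_A·L_A = 0.87 × 0.0177373 = 0.0154314
  π_B·L_B = 0.13 × 0.161897 = 0.0210466
Sum: 0.0154314 + 0.0210466 = 0.0364781
So the posterior for Population B is 0.0210466 / 0.0364781 ≈ 0.5770.

0.5770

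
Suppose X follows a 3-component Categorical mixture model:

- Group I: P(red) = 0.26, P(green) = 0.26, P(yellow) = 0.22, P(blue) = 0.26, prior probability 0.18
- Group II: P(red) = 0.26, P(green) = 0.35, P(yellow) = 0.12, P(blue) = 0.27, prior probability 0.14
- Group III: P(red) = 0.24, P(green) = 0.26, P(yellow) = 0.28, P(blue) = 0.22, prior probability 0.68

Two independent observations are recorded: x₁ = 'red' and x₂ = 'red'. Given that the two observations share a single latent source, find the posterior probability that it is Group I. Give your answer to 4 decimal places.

P(component k | x) = π_k·f_k(x) / marginal(x), where marginal(x) = Σ_j π_j·f_j(x).
Since both observations come from the same component, the likelihood for component k is f_k(x₁)·f_k(x₂).
  L_I = [P(red | comp) = 0.26] × [0.26] = 0.0676
  L_II = [P(red | comp) = 0.26] × [0.26] = 0.0676
  L_III = [P(red | comp) = 0.24] × [0.24] = 0.0576
Unnormalised posteriors:
  π_I·L_I = 0.18 × 0.0676 = 0.012168
  π_II·L_II = 0.14 × 0.0676 = 0.009464
  π_III·L_III = 0.68 × 0.0576 = 0.039168
Evidence: 0.012168 + 0.009464 + 0.039168 = 0.0608
P(Group I | x) = 0.012168 / 0.0608 ≈ 0.2001

0.2001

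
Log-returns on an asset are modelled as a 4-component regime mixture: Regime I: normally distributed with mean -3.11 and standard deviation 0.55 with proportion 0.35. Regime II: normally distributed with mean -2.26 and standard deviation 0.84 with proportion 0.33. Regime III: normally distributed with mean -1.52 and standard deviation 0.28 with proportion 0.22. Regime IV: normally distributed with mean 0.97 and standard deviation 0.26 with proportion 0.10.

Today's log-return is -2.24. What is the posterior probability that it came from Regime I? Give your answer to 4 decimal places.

Posterior ∝ prior × likelihood, so P(k | x) ∝ π_k f_k(x); normalise over all components.
Normal densities:
  p_I = (1/(0.55·√(2π)))·exp(−(-2.24−-3.11)²/(2·0.55²)) = 0.725350·exp(-1.25107) = 0.207593
  p_II = (1/(0.84·√(2π)))·exp(−(-2.24−-2.26)²/(2·0.84²)) = 0.474931·exp(-0.00028) = 0.474797
  p_III = (1/(0.28·√(2π)))·exp(−(-2.24−-1.52)²/(2·0.28²)) = 1.424794·exp(-3.30612) = 0.0522302
  p_IV = (1/(0.26·√(2π)))·exp(−(-2.24−0.97)²/(2·0.26²)) = 1.534393·exp(-76.21376) = 1.22102e-33
Multiply by the mixture weights:
  π_I·p_I = 0.35 × 0.207593 = 0.0726575
  π_II·p_II = 0.33 × 0.474797 = 0.156683
  π_III·p_III = 0.22 × 0.0522302 = 0.0114906
  π_IV·p_IV = 0.10 × 1.22102e-33 = 1.22102e-34
Normaliser: 0.0726575 + 0.156683 + 0.0114906 + 1.22102e-34 = 0.240831
Responsibility of Regime I: 0.0726575 / 0.240831 ≈ 0.3017

0.3017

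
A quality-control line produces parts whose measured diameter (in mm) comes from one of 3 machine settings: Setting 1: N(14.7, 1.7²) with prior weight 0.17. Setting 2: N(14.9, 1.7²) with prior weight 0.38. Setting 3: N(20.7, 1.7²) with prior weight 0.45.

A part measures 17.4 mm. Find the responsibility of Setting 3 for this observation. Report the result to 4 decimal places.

0.2786

Apply Bayes' rule: the posterior for each component is proportional to its prior times its likelihood at x.
Evaluate each component's likelihood at the observed value:
  p_1 = (1/(1.7·√(2π)))·exp(−(17.4−14.7)²/(2·1.7²)) = 0.234672·exp(-1.26125) = 0.0664828
  p_2 = (1/(1.7·√(2π)))·exp(−(17.4−14.9)²/(2·1.7²)) = 0.234672·exp(-1.08131) = 0.0795888
  p_3 = (1/(1.7·√(2π)))·exp(−(17.4−20.7)²/(2·1.7²)) = 0.234672·exp(-1.88408) = 0.0356627
Weight by the priors:
  w_1·p_1 = 0.17 × 0.0664828 = 0.0113021
  w_2·p_2 = 0.38 × 0.0795888 = 0.0302438
  w_3·p_3 = 0.45 × 0.0356627 = 0.0160482
Evidence: 0.0113021 + 0.0302438 + 0.0160482 = 0.057594
P(Setting 3 | 17.4 mm) ≈ 0.2786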